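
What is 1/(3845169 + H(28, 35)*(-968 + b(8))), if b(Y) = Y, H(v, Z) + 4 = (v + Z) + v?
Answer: 1/3761649 ≈ 2.6584e-7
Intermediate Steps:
H(v, Z) = -4 + Z + 2*v (H(v, Z) = -4 + ((v + Z) + v) = -4 + ((Z + v) + v) = -4 + (Z + 2*v) = -4 + Z + 2*v)
1/(3845169 + H(28, 35)*(-968 + b(8))) = 1/(3845169 + (-4 + 35 + 2*28)*(-968 + 8)) = 1/(3845169 + (-4 + 35 + 56)*(-960)) = 1/(3845169 + 87*(-960)) = 1/(3845169 - 83520) = 1/3761649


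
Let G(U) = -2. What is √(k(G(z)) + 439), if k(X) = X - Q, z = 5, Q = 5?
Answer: 12*√3 ≈ 20.785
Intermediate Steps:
k(X) = -5 + X (k(X) = X - 1*5 = X - 5 = -5 + X)
√(k(G(z)) + 439) = √((-5 - 2) + 439) = √(-7 + 439) = √432 = 12*√3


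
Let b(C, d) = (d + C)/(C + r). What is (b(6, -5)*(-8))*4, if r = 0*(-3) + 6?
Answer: -8/3 ≈ -2.6667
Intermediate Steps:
r = 6 (r = 0 + 6 = 6)
b(C, d) = (C + d)/(6 + C) (b(C, d) = (d + C)/(C + 6) = (C + d)/(6 + C))
(b(6, -5)*(-8))*4 = (((6 - 5)/(6 + 6))*(-8))*4 = ((1/12)*(-8))*4 = -2/3*4 = -8/3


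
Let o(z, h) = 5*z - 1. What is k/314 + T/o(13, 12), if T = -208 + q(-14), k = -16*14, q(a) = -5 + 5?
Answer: -2489/628 ≈ -3.9634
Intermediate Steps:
o(z, h) = -1 + 5*z
q(a) = 0
k = -224
T = -208 (T = -208 + 0 = -208)
k/314 + T/o(13, 12) = -224/314 - 208/(-1 + 5*13) = -224*1/314 - 208/(-1 + 65) = -112/157 - 208/64 = -112/157 - 208*1/64 = -112/157 - 13/4 = -2489/628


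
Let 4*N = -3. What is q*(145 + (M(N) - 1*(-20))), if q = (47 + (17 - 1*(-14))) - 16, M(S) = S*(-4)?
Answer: 10416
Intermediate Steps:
N = -3/4 (N = (1/4)*(-3) = -3/4 ≈ -0.75000)
M(S) = -4*S
q = 62 (q = (47 + (17 + 14)) - 16 = (47 + 31) - 16 = 78 - 16 = 62)
q*(145 + (M(N) - 1*(-20))) = 62*(145 + (-4*(-3/4) - 1*(-20))) = 62*(145 + (3 + 20)) = 62*(145 + 23) = 62*168 = 10416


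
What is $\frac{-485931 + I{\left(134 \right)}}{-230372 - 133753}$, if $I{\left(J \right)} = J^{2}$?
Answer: $\frac{18719}{14565} \approx 1.2852$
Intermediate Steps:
$\frac{-485931 + I{\left(134 \right)}}{-230372 - 133753} = \frac{-485931 + 134^{2}}{-230372 - 133753} = \frac{-485931 + 17956}{-364125} = \left(-467975\right) \left(- \frac{1}{364125}\right) = \frac{18719}{14565}$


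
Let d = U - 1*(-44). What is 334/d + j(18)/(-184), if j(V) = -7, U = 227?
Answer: 63353/49864 ≈ 1.2705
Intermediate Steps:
d = 271 (d = 227 - 1*(-44) = 227 + 44 = 271)
334/d + j(18)/(-184) = 334/271 - 7/(-184) = 334*(1/271) - 7*(-1/184) = 334/271 + 7/184 = 63353/49864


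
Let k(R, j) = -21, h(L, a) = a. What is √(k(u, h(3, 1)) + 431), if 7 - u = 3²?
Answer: √410 ≈ 20.248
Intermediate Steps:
u = -2 (u = 7 - 1*3² = 7 - 1*9 = 7 - 9 = -2)
√(k(u, h(3, 1)) + 431) = √(-21 + 431) = √410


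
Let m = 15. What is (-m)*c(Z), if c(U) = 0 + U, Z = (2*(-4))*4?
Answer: 480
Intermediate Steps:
Z = -32 (Z = -8*4 = -32)
c(U) = U
(-m)*c(Z) = -1*15*(-32) = -15*(-32) = 480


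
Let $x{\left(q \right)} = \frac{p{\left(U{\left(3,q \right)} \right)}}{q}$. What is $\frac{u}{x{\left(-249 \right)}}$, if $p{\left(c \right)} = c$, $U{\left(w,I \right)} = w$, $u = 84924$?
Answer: $-7048692$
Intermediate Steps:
$x{\left(q \right)} = \frac{3}{q}$
$\frac{u}{x{\left(-249 \right)}} = \frac{84924}{3 \frac{1}{-249}} = \frac{84924}{3 \left(- \frac{1}{249}\right)} = \frac{84924}{- \frac{1}{83}} = 84924 \left(-83\right) = -7048692$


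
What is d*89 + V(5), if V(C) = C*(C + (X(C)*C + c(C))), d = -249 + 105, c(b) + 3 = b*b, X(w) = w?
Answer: -12556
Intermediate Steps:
c(b) = -3 + b² (c(b) = -3 + b*b = -3 + b²)
d = -144
V(C) = C*(-3 + C + 2*C²) (V(C) = C*(C + (C*C + (-3 + C²))) = C*(C + (C² + (-3 + C²))) = C*(C + (-3 + 2*C²)) = C*(-3 + C + 2*C²))
d*89 + V(5) = -144*89 + 5*(-3 + 5 + 2*5²) = -12816 + 5*(-3 + 5 + 2*25) = -12816 + 5*(-3 + 5 + 50) = -12816 + 5*52 = -12816 + 260 = -12556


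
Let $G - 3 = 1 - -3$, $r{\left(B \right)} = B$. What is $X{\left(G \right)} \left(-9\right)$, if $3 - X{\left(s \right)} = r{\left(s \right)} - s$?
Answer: $-27$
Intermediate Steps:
$G = 7$ ($G = 3 + \left(1 - -3\right) = 3 + \left(1 + 3\right) = 3 + 4 = 7$)
$X{\left(s \right)} = 3$ ($X{\left(s \right)} = 3 - \left(s - s\right) = 3 - 0 = 3 + 0 = 3$)
$X{\left(G \right)} \left(-9\right) = 3 \left(-9\right) = -27$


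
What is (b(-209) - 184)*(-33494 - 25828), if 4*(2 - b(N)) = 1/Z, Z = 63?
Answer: 453467255/42 ≈ 1.0797e+7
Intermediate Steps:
b(N) = 503/252 (b(N) = 2 - ¼/63 = 2 - ¼*1/63 = 2 - 1/252 = 503/252)
(b(-209) - 184)*(-33494 - 25828) = (503/252 - 184)*(-33494 - 25828) = -45865/252*(-59322) = 453467255/42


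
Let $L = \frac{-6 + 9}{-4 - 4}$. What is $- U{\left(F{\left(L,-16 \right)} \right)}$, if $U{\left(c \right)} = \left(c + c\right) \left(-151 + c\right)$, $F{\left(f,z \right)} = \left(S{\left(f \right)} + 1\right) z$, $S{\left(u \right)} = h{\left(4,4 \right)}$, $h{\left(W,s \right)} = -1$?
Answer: $0$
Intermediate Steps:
$S{\left(u \right)} = -1$
$L = - \frac{3}{8}$ ($L = \frac{3}{-8} = 3 \left(- \frac{1}{8}\right) = - \frac{3}{8} \approx -0.375$)
$F{\left(f,z \right)} = 0$ ($F{\left(f,z \right)} = \left(-1 + 1\right) z = 0 z = 0$)
$U{\left(c \right)} = 2 c \left(-151 + c\right)$
$- U{\left(F{\left(L,-16 \right)} \right)} = - 2 \cdot 0 \left(-151 + 0\right) = - 2 \cdot 0 \left(-151\right) = \left(-1\right) 0 = 0$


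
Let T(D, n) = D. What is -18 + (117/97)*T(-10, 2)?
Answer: -2916/97 ≈ -30.062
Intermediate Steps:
-18 + (117/97)*T(-10, 2) = -18 + (117/97)*(-10) = -18 - 1170/97 = -2916/97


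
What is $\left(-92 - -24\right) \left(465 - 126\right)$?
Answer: $-23052$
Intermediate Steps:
$\left(-92 - -24\right) \left(465 - 126\right) = \left(-92 + 24\right) 339 = \left(-68\right) 339 = -23052$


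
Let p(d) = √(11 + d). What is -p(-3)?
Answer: -2*√2 ≈ -2.8284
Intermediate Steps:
-p(-3) = -√(11 - 3) = -√8 = -2*√2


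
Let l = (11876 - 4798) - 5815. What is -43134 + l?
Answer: -41871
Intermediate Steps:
l = 1263 (l = 7078 - 5815 = 1263)
-43134 + l = -43134 + 1263 = -41871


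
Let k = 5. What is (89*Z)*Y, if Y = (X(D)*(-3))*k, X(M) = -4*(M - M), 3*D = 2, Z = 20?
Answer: 0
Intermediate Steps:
D = 2/3 (D = (1/3)*2 = 2/3 ≈ 0.66667)
X(M) = 0 (X(M) = -4*0 = 0)
Y = 0 (Y = (0*(-3))*5 = 0*5 = 0)
(89*Z)*Y = (89*20)*0 = 1780*0 = 0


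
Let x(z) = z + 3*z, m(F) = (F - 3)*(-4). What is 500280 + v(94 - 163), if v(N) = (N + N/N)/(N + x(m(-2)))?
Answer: 5503012/11 ≈ 5.0027e+5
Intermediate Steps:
m(F) = 12 - 4*F (m(F) = (-3 + F)*(-4) = 12 - 4*F)
x(z) = 4*z
v(N) = (1 + N)/(80 + N) (v(N) = (N + N/N)/(N + 4*(12 - 4*(-2))) = (N + 1)/(N + 4*(12 + 8)) = (1 + N)/(N + 4*20) = (1 + N)/(N + 80) = (1 + N)/(80 + N))
500280 + v(94 - 163) = 500280 + (1 + (94 - 163))/(80 + (94 - 163)) = 500280 + (1 - 69)/(80 - 69) = 500280 - 68/11 = 5503012/11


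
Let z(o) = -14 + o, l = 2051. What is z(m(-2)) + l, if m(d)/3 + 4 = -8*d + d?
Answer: 2067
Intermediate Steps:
m(d) = -12 - 21*d (m(d) = -12 + 3*(-8*d + d) = -12 + 3*(-7*d) = -12 - 21*d)
z(m(-2)) + l = (-14 + (-12 - 21*(-2))) + 2051 = (-14 + (-12 + 42)) + 2051 = (-14 + 30) + 2051 = 16 + 2051 = 2067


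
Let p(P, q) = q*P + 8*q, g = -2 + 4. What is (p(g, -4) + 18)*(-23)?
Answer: 506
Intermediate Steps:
g = 2
p(P, q) = 8*q + P*q (p(P, q) = P*q + 8*q = 8*q + P*q)
(p(g, -4) + 18)*(-23) = (-4*(8 + 2) + 18)*(-23) = (-4*10 + 18)*(-23) = (-40 + 18)*(-23) = -22*(-23) = 506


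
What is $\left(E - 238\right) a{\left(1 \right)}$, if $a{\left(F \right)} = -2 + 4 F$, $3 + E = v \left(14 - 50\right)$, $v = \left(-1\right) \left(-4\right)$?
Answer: $-770$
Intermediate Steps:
$v = 4$
$E = -147$ ($E = -3 + 4 \left(14 - 50\right) = -3 + 4 \left(-36\right) = -3 - 144 = -147$)
$\left(E - 238\right) a{\left(1 \right)} = \left(-147 - 238\right) \left(-2 + 4 \cdot 1\right) = - 385 \left(-2 + 4\right) = \left(-385\right) 2 = -770$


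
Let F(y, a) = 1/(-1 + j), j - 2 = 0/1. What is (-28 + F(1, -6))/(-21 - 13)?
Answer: 27/34 ≈ 0.79412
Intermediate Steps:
j = 2 (j = 2 + 0/1 = 2 + 0*1 = 2 + 0 = 2)
F(y, a) = 1 (F(y, a) = 1/(-1 + 2) = 1/1 = 1)
(-28 + F(1, -6))/(-21 - 13) = (-28 + 1)/(-21 - 13) = -27/(-34) = -1/34*(-27) = 27/34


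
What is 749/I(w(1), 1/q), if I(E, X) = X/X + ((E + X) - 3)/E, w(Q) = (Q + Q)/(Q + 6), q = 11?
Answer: -8239/90 ≈ -91.544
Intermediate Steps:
w(Q) = 2*Q/(6 + Q) (w(Q) = (2*Q)/(6 + Q) = 2*Q/(6 + Q))
I(E, X) = 1 + (-3 + E + X)/E
749/I(w(1), 1/q) = 749/(((-3 + 1/11 + 2*(2*1/(6 + 1)))/((2*1/(6 + 1))))) = 749/(((-3 + 1/11 + 2*(2*1/7))/((2*1/7)))) = 749/(((-3 + 1/11 + 2*(2*1*(⅐)))/((2*1*(⅐))))) = 749/(((-3 + 1/11 + 2*(2/7))/(2/7))) = 749/((7*(-3 + 1/11 + 4/7)/2)) = 749/(((7/2)*(-180/77))) = 749/(-90/11) = 749*(-11/90) = -8239/90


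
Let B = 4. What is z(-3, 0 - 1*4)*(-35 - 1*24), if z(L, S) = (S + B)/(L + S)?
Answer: 0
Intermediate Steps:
z(L, S) = (4 + S)/(L + S) (z(L, S) = (S + 4)/(L + S) = (4 + S)/(L + S))
z(-3, 0 - 1*4)*(-35 - 1*24) = ((4 + (0 - 1*4))/(-3 + (0 - 1*4)))*(-35 - 1*24) = ((4 + (0 - 4))/(-3 + (0 - 4)))*(-35 - 24) = ((4 - 4)/(-3 - 4))*(-59) = (0/(-7))*(-59) = -⅐*0*(-59) = 0*(-59) = 0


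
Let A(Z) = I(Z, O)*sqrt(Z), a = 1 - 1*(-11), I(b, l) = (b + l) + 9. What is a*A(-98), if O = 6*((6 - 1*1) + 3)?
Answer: -3444*I*sqrt(2) ≈ -4870.6*I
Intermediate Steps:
O = 48 (O = 6*((6 - 1) + 3) = 6*(5 + 3) = 6*8 = 48)
I(b, l) = 9 + b + l
a = 12 (a = 1 + 11 = 12)
A(Z) = sqrt(Z)*(57 + Z) (A(Z) = (9 + Z + 48)*sqrt(Z) = (57 + Z)*sqrt(Z) = sqrt(Z)*(57 + Z))
a*A(-98) = 12*(sqrt(-98)*(57 - 98)) = 12*((7*I*sqrt(2))*(-41)) = 12*(-287*I*sqrt(2)) = -3444*I*sqrt(2)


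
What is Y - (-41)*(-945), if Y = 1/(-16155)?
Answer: -625925476/16155 ≈ -38745.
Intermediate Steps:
Y = -1/16155 ≈ -6.1900e-5
Y - (-41)*(-945) = -1/16155 - (-41)*(-945) = -1/16155 - 1*38745 = -1/16155 - 38745 = -625925476/16155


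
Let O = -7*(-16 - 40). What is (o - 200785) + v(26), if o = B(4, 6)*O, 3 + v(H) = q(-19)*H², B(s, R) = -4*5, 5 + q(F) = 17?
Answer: -200516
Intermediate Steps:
q(F) = 12 (q(F) = -5 + 17 = 12)
B(s, R) = -20
v(H) = -3 + 12*H²
O = 392 (O = -7*(-56) = 392)
o = -7840 (o = -20*392 = -7840)
(o - 200785) + v(26) = (-7840 - 200785) + (-3 + 12*26²) = -208625 + (-3 + 12*676) = -208625 + (-3 + 8112) = -208625 + 8109 = -200516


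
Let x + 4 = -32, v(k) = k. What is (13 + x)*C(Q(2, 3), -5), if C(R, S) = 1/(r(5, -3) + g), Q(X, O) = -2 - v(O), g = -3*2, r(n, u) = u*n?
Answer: 23/21 ≈ 1.0952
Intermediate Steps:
x = -36 (x = -4 - 32 = -36)
r(n, u) = n*u
g = -6
Q(X, O) = -2 - O
C(R, S) = -1/21 (C(R, S) = 1/(5*(-3) - 6) = 1/(-15 - 6) = 1/(-21) = -1/21)
(13 + x)*C(Q(2, 3), -5) = (13 - 36)*(-1/21) = -23*(-1/21) = 23/21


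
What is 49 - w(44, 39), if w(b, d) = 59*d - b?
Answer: -2208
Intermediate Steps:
w(b, d) = -b + 59*d
49 - w(44, 39) = 49 - (-1*44 + 59*39) = 49 - (-44 + 2301) = 49 - 1*2257 = 49 - 2257 = -2208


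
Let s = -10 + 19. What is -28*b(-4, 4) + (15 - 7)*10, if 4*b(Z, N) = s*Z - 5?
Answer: 367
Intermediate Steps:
s = 9
b(Z, N) = -5/4 + 9*Z/4 (b(Z, N) = (9*Z - 5)/4 = (-5 + 9*Z)/4 = -5/4 + 9*Z/4)
-28*b(-4, 4) + (15 - 7)*10 = -28*(-5/4 + (9/4)*(-4)) + (15 - 7)*10 = -28*(-5/4 - 9) + 8*10 = -28*(-41/4) + 80 = 287 + 80 = 367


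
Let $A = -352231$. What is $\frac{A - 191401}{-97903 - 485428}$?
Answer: $\frac{543632}{583331} \approx 0.93194$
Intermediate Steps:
$\frac{A - 191401}{-97903 - 485428} = \frac{-352231 - 191401}{-97903 - 485428} = - \frac{543632}{-583331} = \left(-543632\right) \left(- \frac{1}{583331}\right) = \frac{543632}{583331}$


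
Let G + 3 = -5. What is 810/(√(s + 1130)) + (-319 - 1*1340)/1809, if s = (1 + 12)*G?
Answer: -553/603 + 45*√114/19 ≈ 24.371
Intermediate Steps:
G = -8 (G = -3 - 5 = -8)
s = -104 (s = (1 + 12)*(-8) = 13*(-8) = -104)
810/(√(s + 1130)) + (-319 - 1*1340)/1809 = 810/(√(-104 + 1130)) + (-319 - 1*1340)/1809 = 810/(√1026) + (-319 - 1340)*(1/1809) = 810/((3*√114)) - 1659*1/1809 = 810*(√114/342) - 553/603 = 45*√114/19 - 553/603 = -553/603 + 45*√114/19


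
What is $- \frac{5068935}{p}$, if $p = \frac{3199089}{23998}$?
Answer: $- \frac{40548100710}{1066363} \approx -38025.0$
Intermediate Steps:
$p = \frac{3199089}{23998}$ ($p = 3199089 \cdot \frac{1}{23998} = \frac{3199089}{23998} \approx 133.31$)
$- \frac{5068935}{p} = - \frac{5068935}{\frac{3199089}{23998}} = \left(-5068935\right) \frac{23998}{3199089} = - \frac{40548100710}{1066363}$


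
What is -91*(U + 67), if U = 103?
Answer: -15470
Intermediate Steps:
-91*(U + 67) = -91*(103 + 67) = -91*170 = -15470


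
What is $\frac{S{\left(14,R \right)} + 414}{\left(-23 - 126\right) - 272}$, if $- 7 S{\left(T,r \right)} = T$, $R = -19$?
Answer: $- \frac{412}{421} \approx -0.97862$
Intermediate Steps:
$S{\left(T,r \right)} = - \frac{T}{7}$
$\frac{S{\left(14,R \right)} + 414}{\left(-23 - 126\right) - 272} = \frac{\left(- \frac{1}{7}\right) 14 + 414}{\left(-23 - 126\right) - 272} = \frac{-2 + 414}{-149 - 272} = \frac{412}{-421} = 412 \left(- \frac{1}{421}\right) = - \frac{412}{421}$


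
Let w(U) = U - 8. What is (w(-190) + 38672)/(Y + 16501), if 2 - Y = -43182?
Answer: 38474/59685 ≈ 0.64462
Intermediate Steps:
Y = 43184 (Y = 2 - 1*(-43182) = 2 + 43182 = 43184)
w(U) = -8 + U
(w(-190) + 38672)/(Y + 16501) = ((-8 - 190) + 38672)/(43184 + 16501) = (-198 + 38672)/59685 = 38474*(1/59685) = 38474/59685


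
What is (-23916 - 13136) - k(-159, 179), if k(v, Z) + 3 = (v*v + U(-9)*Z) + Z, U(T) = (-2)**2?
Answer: -63225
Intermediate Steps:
U(T) = 4
k(v, Z) = -3 + v**2 + 5*Z (k(v, Z) = -3 + ((v*v + 4*Z) + Z) = -3 + ((v**2 + 4*Z) + Z) = -3 + (v**2 + 5*Z) = -3 + v**2 + 5*Z)
(-23916 - 13136) - k(-159, 179) = (-23916 - 13136) - (-3 + (-159)**2 + 5*179) = -37052 - (-3 + 25281 + 895) = -37052 - 1*26173 = -37052 - 26173 = -63225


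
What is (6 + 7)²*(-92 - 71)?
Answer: -27547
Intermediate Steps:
(6 + 7)²*(-92 - 71) = 13²*(-163) = 169*(-163) = -27547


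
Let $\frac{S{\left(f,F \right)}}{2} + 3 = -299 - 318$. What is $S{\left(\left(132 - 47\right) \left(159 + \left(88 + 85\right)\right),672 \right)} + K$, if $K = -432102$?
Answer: $-433342$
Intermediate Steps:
$S{\left(f,F \right)} = -1240$ ($S{\left(f,F \right)} = -6 + 2 \left(-299 - 318\right) = -6 + 2 \left(-617\right) = -6 - 1234 = -1240$)
$S{\left(\left(132 - 47\right) \left(159 + \left(88 + 85\right)\right),672 \right)} + K = -1240 - 432102 = -433342$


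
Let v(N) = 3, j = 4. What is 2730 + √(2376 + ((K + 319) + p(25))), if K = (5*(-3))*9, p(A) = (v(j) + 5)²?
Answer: 2730 + 8*√41 ≈ 2781.2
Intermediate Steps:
p(A) = 64 (p(A) = (3 + 5)² = 8² = 64)
K = -135 (K = -15*9 = -135)
2730 + √(2376 + ((K + 319) + p(25))) = 2730 + √(2376 + ((-135 + 319) + 64)) = 2730 + √(2376 + (184 + 64)) = 2730 + √(2376 + 248) = 2730 + √2624 = 2730 + 8*√41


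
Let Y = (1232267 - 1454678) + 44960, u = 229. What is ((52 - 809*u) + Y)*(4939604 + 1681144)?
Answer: -2401080469680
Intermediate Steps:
Y = -177451 (Y = -222411 + 44960 = -177451)
((52 - 809*u) + Y)*(4939604 + 1681144) = ((52 - 809*229) - 177451)*(4939604 + 1681144) = ((52 - 185261) - 177451)*6620748 = (-185209 - 177451)*6620748 = -362660*6620748 = -2401080469680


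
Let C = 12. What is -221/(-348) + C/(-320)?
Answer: 4159/6960 ≈ 0.59756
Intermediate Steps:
-221/(-348) + C/(-320) = -221/(-348) + 12/(-320) = -221*(-1/348) + 12*(-1/320) = 221/348 - 3/80 = 4159/6960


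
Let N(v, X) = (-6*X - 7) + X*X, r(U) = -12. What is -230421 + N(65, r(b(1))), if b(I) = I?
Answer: -230212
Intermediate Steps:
N(v, X) = -7 + X² - 6*X (N(v, X) = (-7 - 6*X) + X² = -7 + X² - 6*X)
-230421 + N(65, r(b(1))) = -230421 + (-7 + (-12)² - 6*(-12)) = -230421 + (-7 + 144 + 72) = -230421 + 209 = -230212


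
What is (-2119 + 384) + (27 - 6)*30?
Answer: -1105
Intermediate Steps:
(-2119 + 384) + (27 - 6)*30 = -1735 + 21*30 = -1735 + 630 = -1105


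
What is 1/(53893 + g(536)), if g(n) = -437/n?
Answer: 536/28886211 ≈ 1.8556e-5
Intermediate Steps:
1/(53893 + g(536)) = 1/(53893 - 437/536) = 1/(28886211/536) = 536/28886211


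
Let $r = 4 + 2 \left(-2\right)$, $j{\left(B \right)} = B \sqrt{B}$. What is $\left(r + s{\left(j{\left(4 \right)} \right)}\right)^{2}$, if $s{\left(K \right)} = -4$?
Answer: $16$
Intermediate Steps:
$j{\left(B \right)} = B^{\frac{3}{2}}$
$r = 0$ ($r = 4 - 4 = 0$)
$\left(r + s{\left(j{\left(4 \right)} \right)}\right)^{2} = \left(0 - 4\right)^{2} = \left(-4\right)^{2} = 16$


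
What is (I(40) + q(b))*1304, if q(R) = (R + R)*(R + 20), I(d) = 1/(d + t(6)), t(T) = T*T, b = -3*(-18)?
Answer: 198010118/19 ≈ 1.0422e+7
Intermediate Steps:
b = 54
t(T) = T²
I(d) = 1/(36 + d) (I(d) = 1/(d + 6²) = 1/(d + 36) = 1/(36 + d))
q(R) = 2*R*(20 + R) (q(R) = (2*R)*(20 + R) = 2*R*(20 + R))
(I(40) + q(b))*1304 = (1/(36 + 40) + 2*54*(20 + 54))*1304 = (1/76 + 2*54*74)*1304 = (1/76 + 7992)*1304 = (607393/76)*1304 = 198010118/19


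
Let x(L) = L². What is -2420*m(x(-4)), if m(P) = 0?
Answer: 0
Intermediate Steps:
-2420*m(x(-4)) = -2420*0 = 0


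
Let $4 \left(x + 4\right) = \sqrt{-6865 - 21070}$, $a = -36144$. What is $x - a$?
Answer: $36140 + \frac{i \sqrt{27935}}{4} \approx 36140.0 + 41.784 i$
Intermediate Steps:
$x = -4 + \frac{i \sqrt{27935}}{4}$ ($x = -4 + \frac{\sqrt{-6865 - 21070}}{4} = -4 + \frac{\sqrt{-27935}}{4} = -4 + \frac{i \sqrt{27935}}{4} \approx -4.0 + 41.784 i$)
$x - a = \left(-4 + \frac{i \sqrt{27935}}{4}\right) - -36144 = \left(-4 + \frac{i \sqrt{27935}}{4}\right) + 36144 = 36140 + \frac{i \sqrt{27935}}{4}$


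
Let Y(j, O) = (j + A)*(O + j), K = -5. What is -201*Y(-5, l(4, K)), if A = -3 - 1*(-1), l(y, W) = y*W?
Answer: -35175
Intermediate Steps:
l(y, W) = W*y
A = -2 (A = -3 + 1 = -2)
Y(j, O) = (-2 + j)*(O + j) (Y(j, O) = (j - 2)*(O + j) = (-2 + j)*(O + j))
-201*Y(-5, l(4, K)) = -201*((-5)**2 - (-10)*4 - 2*(-5) - 5*4*(-5)) = -201*(25 - 2*(-20) + 10 - 20*(-5)) = -201*(25 + 40 + 10 + 100) = -201*175 = -35175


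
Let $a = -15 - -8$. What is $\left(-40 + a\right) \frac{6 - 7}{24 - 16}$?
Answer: $\frac{47}{8} \approx 5.875$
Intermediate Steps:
$a = -7$ ($a = -15 + 8 = -7$)
$\left(-40 + a\right) \frac{6 - 7}{24 - 16} = \left(-40 - 7\right) \frac{6 - 7}{24 - 16} = - 47 \left(- \frac{1}{8}\right) = - 47 \left(\left(-1\right) \frac{1}{8}\right) = \left(-47\right) \left(- \frac{1}{8}\right) = \frac{47}{8}$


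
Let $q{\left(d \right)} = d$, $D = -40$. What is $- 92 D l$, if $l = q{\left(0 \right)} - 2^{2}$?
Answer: $-14720$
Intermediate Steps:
$l = -4$ ($l = 0 - 2^{2} = 0 - 4 = -4$)
$- 92 D l = \left(-92\right) \left(-40\right) \left(-4\right) = 3680 \left(-4\right) = -14720$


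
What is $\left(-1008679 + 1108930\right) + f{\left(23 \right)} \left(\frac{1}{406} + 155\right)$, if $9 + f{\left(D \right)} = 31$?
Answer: $\frac{21043194}{203} \approx 1.0366 \cdot 10^{5}$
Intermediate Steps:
$f{\left(D \right)} = 22$ ($f{\left(D \right)} = -9 + 31 = 22$)
$\left(-1008679 + 1108930\right) + f{\left(23 \right)} \left(\frac{1}{406} + 155\right) = \left(-1008679 + 1108930\right) + 22 \left(\frac{1}{406} + 155\right) = 100251 + 22 \left(\frac{1}{406} + 155\right) = 100251 + 22 \cdot \frac{62931}{406} = 100251 + \frac{692241}{203} = \frac{21043194}{203}$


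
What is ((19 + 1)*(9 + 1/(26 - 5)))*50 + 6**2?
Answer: 190756/21 ≈ 9083.6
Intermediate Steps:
((19 + 1)*(9 + 1/(26 - 5)))*50 + 6**2 = (20*(9 + 1/21))*50 + 36 = (20*(190/21))*50 + 36 = (3800/21)*50 + 36 = 190000/21 + 36 = 190756/21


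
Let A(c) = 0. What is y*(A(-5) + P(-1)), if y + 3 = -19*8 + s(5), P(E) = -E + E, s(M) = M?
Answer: 0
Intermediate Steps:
P(E) = 0
y = -150 (y = -3 + (-19*8 + 5) = -3 + (-152 + 5) = -3 - 147 = -150)
y*(A(-5) + P(-1)) = -150*(0 + 0) = -150*0 = 0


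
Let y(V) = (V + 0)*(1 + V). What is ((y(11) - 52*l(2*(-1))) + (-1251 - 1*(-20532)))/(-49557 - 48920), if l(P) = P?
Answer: -19517/98477 ≈ -0.19819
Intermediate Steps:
y(V) = V*(1 + V)
((y(11) - 52*l(2*(-1))) + (-1251 - 1*(-20532)))/(-49557 - 48920) = ((11*(1 + 11) - 104*(-1)) + (-1251 - 1*(-20532)))/(-49557 - 48920) = ((11*12 - 52*(-2)) + (-1251 + 20532))/(-98477) = ((132 + 104) + 19281)*(-1/98477) = (236 + 19281)*(-1/98477) = 19517*(-1/98477) = -19517/98477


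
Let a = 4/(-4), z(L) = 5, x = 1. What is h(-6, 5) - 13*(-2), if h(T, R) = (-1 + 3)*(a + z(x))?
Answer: 34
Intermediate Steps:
a = -1 (a = 4*(-¼) = -1)
h(T, R) = 8 (h(T, R) = (-1 + 3)*(-1 + 5) = 2*4 = 8)
h(-6, 5) - 13*(-2) = 8 - 13*(-2) = 8 + 26 = 34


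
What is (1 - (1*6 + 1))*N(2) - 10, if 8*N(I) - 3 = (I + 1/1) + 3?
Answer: -67/4 ≈ -16.750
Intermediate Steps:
N(I) = 7/8 + I/8 (N(I) = 3/8 + ((I + 1/1) + 3)/8 = 3/8 + ((I + 1) + 3)/8 = 3/8 + ((1 + I) + 3)/8 = 3/8 + (4 + I)/8 = 3/8 + (1/2 + I/8) = 7/8 + I/8)
(1 - (1*6 + 1))*N(2) - 10 = (1 - (1*6 + 1))*(7/8 + (1/8)*2) - 10 = (1 - (6 + 1))*(7/8 + 1/4) - 10 = (1 - 1*7)*(9/8) - 10 = (1 - 7)*(9/8) - 10 = -6*9/8 - 10 = -27/4 - 10 = -67/4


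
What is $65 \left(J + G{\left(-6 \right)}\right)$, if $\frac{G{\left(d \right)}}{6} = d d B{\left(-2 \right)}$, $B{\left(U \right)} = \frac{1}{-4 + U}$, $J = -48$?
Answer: $-5460$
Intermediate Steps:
$G{\left(d \right)} = - d^{2}$ ($G{\left(d \right)} = 6 \frac{d d}{-4 - 2} = 6 \frac{d^{2}}{-6} = 6 d^{2} \left(- \frac{1}{6}\right) = 6 \left(- \frac{d^{2}}{6}\right) = - d^{2}$)
$65 \left(J + G{\left(-6 \right)}\right) = 65 \left(-48 - \left(-6\right)^{2}\right) = 65 \left(-48 - 36\right) = 65 \left(-84\right) = -5460$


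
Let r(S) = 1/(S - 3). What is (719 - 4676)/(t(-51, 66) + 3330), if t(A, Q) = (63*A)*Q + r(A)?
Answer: 213678/11271313 ≈ 0.018958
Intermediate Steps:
r(S) = 1/(-3 + S)
t(A, Q) = 1/(-3 + A) + 63*A*Q (t(A, Q) = (63*A)*Q + 1/(-3 + A) = 63*A*Q + 1/(-3 + A) = 1/(-3 + A) + 63*A*Q)
(719 - 4676)/(t(-51, 66) + 3330) = (719 - 4676)/((1 + 63*(-51)*66*(-3 - 51))/(-3 - 51) + 3330) = -3957/((1 + 63*(-51)*66*(-54))/(-54) + 3330) = -3957/(-(1 + 11451132)/54 + 3330) = -3957/(-1/54*11451133 + 3330) = -3957/(-11451133/54 + 3330) = -3957/(-11271313/54) = -3957*(-54/11271313) = 213678/11271313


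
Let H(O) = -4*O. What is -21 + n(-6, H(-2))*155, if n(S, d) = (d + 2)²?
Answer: 15479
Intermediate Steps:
n(S, d) = (2 + d)²
-21 + n(-6, H(-2))*155 = -21 + (2 - 4*(-2))²*155 = -21 + (2 + 8)²*155 = -21 + 10²*155 = -21 + 100*155 = -21 + 15500 = 15479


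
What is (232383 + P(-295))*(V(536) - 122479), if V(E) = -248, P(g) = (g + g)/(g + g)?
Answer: -28519791168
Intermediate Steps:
P(g) = 1 (P(g) = (2*g)/((2*g)) = (2*g)*(1/(2*g)) = 1)
(232383 + P(-295))*(V(536) - 122479) = (232383 + 1)*(-248 - 122479) = 232384*(-122727) = -28519791168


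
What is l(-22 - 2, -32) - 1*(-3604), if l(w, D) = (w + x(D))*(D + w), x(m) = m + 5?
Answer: 6460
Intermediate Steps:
x(m) = 5 + m
l(w, D) = (D + w)*(5 + D + w) (l(w, D) = (w + (5 + D))*(D + w) = (5 + D + w)*(D + w) = (D + w)*(5 + D + w))
l(-22 - 2, -32) - 1*(-3604) = ((-22 - 2)**2 - 32*(-22 - 2) - 32*(5 - 32) + (-22 - 2)*(5 - 32)) - 1*(-3604) = ((-24)**2 - 32*(-24) - 32*(-27) - 24*(-27)) + 3604 = (576 + 768 + 864 + 648) + 3604 = 2856 + 3604 = 6460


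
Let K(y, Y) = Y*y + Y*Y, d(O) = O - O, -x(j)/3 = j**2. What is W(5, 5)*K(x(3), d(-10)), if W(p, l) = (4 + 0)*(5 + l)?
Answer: 0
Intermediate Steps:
x(j) = -3*j**2
d(O) = 0
W(p, l) = 20 + 4*l (W(p, l) = 4*(5 + l) = 20 + 4*l)
K(y, Y) = Y**2 + Y*y (K(y, Y) = Y*y + Y**2 = Y**2 + Y*y)
W(5, 5)*K(x(3), d(-10)) = (20 + 4*5)*(0*(0 - 3*3**2)) = (20 + 20)*(0*(0 - 3*9)) = 40*(0*(0 - 27)) = 40*(0*(-27)) = 40*0 = 0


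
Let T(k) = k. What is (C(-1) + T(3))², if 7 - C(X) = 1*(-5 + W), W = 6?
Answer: 81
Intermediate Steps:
C(X) = 6 (C(X) = 7 - (-5 + 6) = 7 - 1 = 6)
(C(-1) + T(3))² = (6 + 3)² = 9² = 81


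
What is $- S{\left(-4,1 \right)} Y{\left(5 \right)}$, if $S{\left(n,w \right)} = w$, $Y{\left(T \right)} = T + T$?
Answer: $-10$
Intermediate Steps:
$Y{\left(T \right)} = 2 T$
$- S{\left(-4,1 \right)} Y{\left(5 \right)} = \left(-1\right) 1 \cdot 2 \cdot 5 = \left(-1\right) 10 = -10$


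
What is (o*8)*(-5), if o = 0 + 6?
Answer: -240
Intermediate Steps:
o = 6
(o*8)*(-5) = (6*8)*(-5) = 48*(-5) = -240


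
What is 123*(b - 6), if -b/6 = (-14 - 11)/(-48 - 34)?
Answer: -963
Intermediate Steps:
b = -75/41 (b = -6*(-14 - 11)/(-48 - 34) = -(-150)/(-82) = -(-150)*(-1)/82 = -6*25/82 = -75/41 ≈ -1.8293)
123*(b - 6) = 123*(-75/41 - 6) = 123*(-321/41) = -963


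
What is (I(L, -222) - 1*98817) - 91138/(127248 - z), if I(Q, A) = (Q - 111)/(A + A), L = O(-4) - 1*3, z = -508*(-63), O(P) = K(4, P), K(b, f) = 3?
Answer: -9411793675/95244 ≈ -98818.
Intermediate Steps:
O(P) = 3
z = 32004
L = 0 (L = 3 - 1*3 = 3 - 3 = 0)
I(Q, A) = (-111 + Q)/(2*A) (I(Q, A) = (-111 + Q)/((2*A)) = (-111 + Q)*(1/(2*A)) = (-111 + Q)/(2*A))
(I(L, -222) - 1*98817) - 91138/(127248 - z) = ((1/2)*(-111 + 0)/(-222) - 1*98817) - 91138/(127248 - 1*32004) = ((1/2)*(-1/222)*(-111) - 98817) - 91138/(127248 - 32004) = (1/4 - 98817) - 91138/95244 = -395267/4 - 91138*1/95244 = -395267/4 - 45569/47622 = -9411793675/95244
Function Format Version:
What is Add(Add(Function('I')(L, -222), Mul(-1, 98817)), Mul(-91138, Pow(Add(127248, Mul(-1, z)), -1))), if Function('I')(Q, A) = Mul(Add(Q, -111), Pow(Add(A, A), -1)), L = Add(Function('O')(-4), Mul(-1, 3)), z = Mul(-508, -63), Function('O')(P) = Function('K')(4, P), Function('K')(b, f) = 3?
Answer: Rational(-9411793675, 95244) ≈ -98818.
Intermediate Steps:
Function('O')(P) = 3
z = 32004
L = 0 (L = Add(3, Mul(-1, 3)) = Add(3, -3) = 0)
Function('I')(Q, A) = Mul(Rational(1, 2), Pow(A, -1), Add(-111, Q)) (Function('I')(Q, A) = Mul(Add(-111, Q), Pow(Mul(2, A), -1)) = Mul(Add(-111, Q), Mul(Rational(1, 2), Pow(A, -1))) = Mul(Rational(1, 2), Pow(A, -1), Add(-111, Q)))
Add(Add(Function('I')(L, -222), Mul(-1, 98817)), Mul(-91138, Pow(Add(127248, Mul(-1, z)), -1))) = Add(Add(Mul(Rational(1, 2), Pow(-222, -1), Add(-111, 0)), Mul(-1, 98817)), Mul(-91138, Pow(Add(127248, Mul(-1, 32004)), -1))) = Add(Add(Mul(Rational(1, 2), Rational(-1, 222), -111), -98817), Mul(-91138, Pow(Add(127248, -32004), -1))) = Add(Add(Rational(1, 4), -98817), Mul(-91138, Pow(95244, -1))) = Add(Rational(-395267, 4), Mul(-91138, Rational(1, 95244))) = Add(Rational(-395267, 4), Rational(-45569, 47622)) = Rational(-9411793675, 95244)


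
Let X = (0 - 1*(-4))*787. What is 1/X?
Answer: 1/3148 ≈ 0.00031766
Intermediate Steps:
X = 3148 (X = (0 + 4)*787 = 4*787 = 3148)
1/X = 1/3148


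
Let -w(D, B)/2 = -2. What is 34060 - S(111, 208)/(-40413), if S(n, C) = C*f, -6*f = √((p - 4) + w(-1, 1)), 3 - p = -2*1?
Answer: 34060 - 104*√5/121239 ≈ 34060.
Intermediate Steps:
w(D, B) = 4 (w(D, B) = -2*(-2) = 4)
p = 5 (p = 3 - (-2) = 3 - 1*(-2) = 3 + 2 = 5)
f = -√5/6 (f = -√((5 - 4) + 4)/6 = -√(1 + 4)/6 = -√5/6 ≈ -0.37268)
S(n, C) = -C*√5/6 (S(n, C) = C*(-√5/6) = -C*√5/6)
34060 - S(111, 208)/(-40413) = 34060 - (-⅙*208*√5)/(-40413) = 34060 - (-104*√5/3)*(-1)/40413 = 34060 - 104*√5/121239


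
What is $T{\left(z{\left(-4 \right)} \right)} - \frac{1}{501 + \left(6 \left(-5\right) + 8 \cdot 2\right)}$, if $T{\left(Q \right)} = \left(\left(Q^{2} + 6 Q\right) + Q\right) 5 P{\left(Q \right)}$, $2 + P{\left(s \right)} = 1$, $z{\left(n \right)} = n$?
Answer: $\frac{29219}{487} \approx 59.998$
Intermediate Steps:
$P{\left(s \right)} = -1$ ($P{\left(s \right)} = -2 + 1 = -1$)
$T{\left(Q \right)} = - 35 Q - 5 Q^{2}$ ($T{\left(Q \right)} = \left(\left(Q^{2} + 6 Q\right) + Q\right) 5 \left(-1\right) = \left(Q^{2} + 7 Q\right) 5 \left(-1\right) = \left(5 Q^{2} + 35 Q\right) \left(-1\right) = - 35 Q - 5 Q^{2}$)
$T{\left(z{\left(-4 \right)} \right)} - \frac{1}{501 + \left(6 \left(-5\right) + 8 \cdot 2\right)} = \left(-5\right) \left(-4\right) \left(7 - 4\right) - \frac{1}{501 + \left(6 \left(-5\right) + 8 \cdot 2\right)} = \left(-5\right) \left(-4\right) 3 - \frac{1}{501 + \left(-30 + 16\right)} = 60 - \frac{1}{501 - 14} = 60 - \frac{1}{487} = \frac{29219}{487}$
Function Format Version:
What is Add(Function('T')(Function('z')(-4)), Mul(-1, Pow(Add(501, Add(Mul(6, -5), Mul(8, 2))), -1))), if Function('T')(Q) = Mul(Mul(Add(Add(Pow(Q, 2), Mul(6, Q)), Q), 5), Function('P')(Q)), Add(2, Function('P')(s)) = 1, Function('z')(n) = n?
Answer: Rational(29219, 487) ≈ 59.998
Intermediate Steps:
Function('P')(s) = -1 (Function('P')(s) = Add(-2, 1) = -1)
Function('T')(Q) = Add(Mul(-35, Q), Mul(-5, Pow(Q, 2))) (Function('T')(Q) = Mul(Mul(Add(Add(Pow(Q, 2), Mul(6, Q)), Q), 5), -1) = Mul(Mul(Add(Pow(Q, 2), Mul(7, Q)), 5), -1) = Mul(Add(Mul(5, Pow(Q, 2)), Mul(35, Q)), -1) = Add(Mul(-35, Q), Mul(-5, Pow(Q, 2))))
Add(Function('T')(Function('z')(-4)), Mul(-1, Pow(Add(501, Add(Mul(6, -5), Mul(8, 2))), -1))) = Add(Mul(-5, -4, Add(7, -4)), Mul(-1, Pow(Add(501, Add(Mul(6, -5), Mul(8, 2))), -1))) = Add(Mul(-5, -4, 3), Mul(-1, Pow(Add(501, Add(-30, 16)), -1))) = Add(60, Mul(-1, Pow(Add(501, -14), -1))) = Add(60, Mul(-1, Pow(487, -1))) = Add(60, Mul(-1, Rational(1, 487))) = Add(60, Rational(-1, 487)) = Rational(29219, 487)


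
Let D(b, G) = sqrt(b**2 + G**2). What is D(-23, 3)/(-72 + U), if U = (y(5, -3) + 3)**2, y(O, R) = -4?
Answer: -sqrt(538)/71 ≈ -0.32669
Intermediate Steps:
U = 1 (U = (-4 + 3)**2 = (-1)**2 = 1)
D(b, G) = sqrt(G**2 + b**2)
D(-23, 3)/(-72 + U) = sqrt(3**2 + (-23)**2)/(-72 + 1) = sqrt(9 + 529)/(-71) = sqrt(538)*(-1/71) = -sqrt(538)/71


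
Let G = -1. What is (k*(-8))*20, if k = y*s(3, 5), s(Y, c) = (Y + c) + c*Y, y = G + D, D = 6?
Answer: -18400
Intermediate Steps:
y = 5 (y = -1 + 6 = 5)
s(Y, c) = Y + c + Y*c (s(Y, c) = (Y + c) + Y*c = Y + c + Y*c)
k = 115 (k = 5*(3 + 5 + 3*5) = 5*(3 + 5 + 15) = 5*23 = 115)
(k*(-8))*20 = (115*(-8))*20 = -920*20 = -18400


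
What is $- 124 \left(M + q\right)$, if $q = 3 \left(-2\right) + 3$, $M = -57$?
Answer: $7440$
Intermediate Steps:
$q = -3$ ($q = -6 + 3 = -3$)
$- 124 \left(M + q\right) = - 124 \left(-57 - 3\right) = \left(-124\right) \left(-60\right) = 7440$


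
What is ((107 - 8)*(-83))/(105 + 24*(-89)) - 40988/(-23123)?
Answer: 91082773/15654271 ≈ 5.8184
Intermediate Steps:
((107 - 8)*(-83))/(105 + 24*(-89)) - 40988/(-23123) = (99*(-83))/(105 - 2136) - 40988*(-1/23123) = -8217/(-2031) + 40988/23123 = -8217*(-1/2031) + 40988/23123 = 2739/677 + 40988/23123 = 91082773/15654271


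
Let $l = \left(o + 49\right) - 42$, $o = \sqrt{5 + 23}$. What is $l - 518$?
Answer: $-511 + 2 \sqrt{7} \approx -505.71$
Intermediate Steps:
$o = 2 \sqrt{7}$ ($o = \sqrt{28} = 2 \sqrt{7} \approx 5.2915$)
$l = 7 + 2 \sqrt{7}$ ($l = \left(2 \sqrt{7} + 49\right) - 42 = \left(49 + 2 \sqrt{7}\right) - 42 = 7 + 2 \sqrt{7} \approx 12.292$)
$l - 518 = \left(7 + 2 \sqrt{7}\right) - 518 = -511 + 2 \sqrt{7}$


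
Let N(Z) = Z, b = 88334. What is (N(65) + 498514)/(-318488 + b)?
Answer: -166193/76718 ≈ -2.1663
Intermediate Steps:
(N(65) + 498514)/(-318488 + b) = (65 + 498514)/(-318488 + 88334) = 498579/(-230154) = 498579*(-1/230154) = -166193/76718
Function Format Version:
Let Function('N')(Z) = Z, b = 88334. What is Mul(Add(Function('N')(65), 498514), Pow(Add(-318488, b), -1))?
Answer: Rational(-166193, 76718) ≈ -2.1663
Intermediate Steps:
Mul(Add(Function('N')(65), 498514), Pow(Add(-318488, b), -1)) = Mul(Add(65, 498514), Pow(Add(-318488, 88334), -1)) = Mul(498579, Pow(-230154, -1)) = Mul(498579, Rational(-1, 230154)) = Rational(-166193, 76718)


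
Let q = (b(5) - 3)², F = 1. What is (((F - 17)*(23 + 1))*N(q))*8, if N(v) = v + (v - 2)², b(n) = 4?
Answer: -6144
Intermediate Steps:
q = 1 (q = (4 - 3)² = 1² = 1)
N(v) = v + (-2 + v)²
(((F - 17)*(23 + 1))*N(q))*8 = (((1 - 17)*(23 + 1))*(1 + (-2 + 1)²))*8 = ((-16*24)*(1 + (-1)²))*8 = -384*(1 + 1)*8 = -384*2*8 = -768*8 = -6144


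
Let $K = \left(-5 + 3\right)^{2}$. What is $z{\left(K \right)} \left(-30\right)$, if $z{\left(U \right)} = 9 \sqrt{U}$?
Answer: $-540$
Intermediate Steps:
$K = 4$ ($K = \left(-2\right)^{2} = 4$)
$z{\left(K \right)} \left(-30\right) = 9 \sqrt{4} \left(-30\right) = 9 \cdot 2 \left(-30\right) = 18 \left(-30\right) = -540$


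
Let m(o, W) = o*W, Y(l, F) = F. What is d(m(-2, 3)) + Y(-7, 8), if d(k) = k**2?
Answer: 44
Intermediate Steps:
m(o, W) = W*o
d(m(-2, 3)) + Y(-7, 8) = (3*(-2))**2 + 8 = (-6)**2 + 8 = 36 + 8 = 44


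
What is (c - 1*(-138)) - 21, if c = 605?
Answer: 722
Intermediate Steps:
(c - 1*(-138)) - 21 = (605 - 1*(-138)) - 21 = (605 + 138) - 21 = 743 - 21 = 722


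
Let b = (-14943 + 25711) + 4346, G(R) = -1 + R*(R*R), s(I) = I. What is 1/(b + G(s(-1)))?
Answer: 1/15112 ≈ 6.6173e-5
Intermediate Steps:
G(R) = -1 + R³ (G(R) = -1 + R*R² = -1 + R³)
b = 15114 (b = 10768 + 4346 = 15114)
1/(b + G(s(-1))) = 1/(15114 + (-1 + (-1)³)) = 1/(15114 + (-1 - 1)) = 1/(15114 - 2) = 1/15112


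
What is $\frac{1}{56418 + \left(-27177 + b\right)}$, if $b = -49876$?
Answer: $- \frac{1}{20635} \approx -4.8461 \cdot 10^{-5}$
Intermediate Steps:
$\frac{1}{56418 + \left(-27177 + b\right)} = \frac{1}{56418 - 77053} = \frac{1}{-20635} = - \frac{1}{20635}$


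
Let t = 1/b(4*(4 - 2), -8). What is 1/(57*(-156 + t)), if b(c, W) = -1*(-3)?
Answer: -1/8873 ≈ -0.00011270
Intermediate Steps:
b(c, W) = 3
t = 1/3 ≈ 0.33333
1/(57*(-156 + t)) = 1/(57*(-156 + 1/3)) = 1/(57*(-467/3)) = 1/(-8873) = -1/8873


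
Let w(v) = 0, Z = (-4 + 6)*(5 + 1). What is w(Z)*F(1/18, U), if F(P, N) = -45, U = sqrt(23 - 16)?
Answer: 0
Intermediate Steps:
Z = 12 (Z = 2*6 = 12)
U = sqrt(7) ≈ 2.6458
w(Z)*F(1/18, U) = 0*(-45) = 0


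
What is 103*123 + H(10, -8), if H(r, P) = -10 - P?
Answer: 12667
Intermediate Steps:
103*123 + H(10, -8) = 103*123 + (-10 - 1*(-8)) = 12669 + (-10 + 8) = 12669 - 2 = 12667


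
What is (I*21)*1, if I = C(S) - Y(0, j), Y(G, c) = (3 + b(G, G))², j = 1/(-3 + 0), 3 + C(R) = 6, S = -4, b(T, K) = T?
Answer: -126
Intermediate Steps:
C(R) = 3 (C(R) = -3 + 6 = 3)
j = -⅓ (j = 1/(-3) = -⅓ ≈ -0.33333)
Y(G, c) = (3 + G)²
I = -6 (I = 3 - (3 + 0)² = 3 - 1*3² = 3 - 1*9 = 3 - 9 = -6)
(I*21)*1 = -6*21*1 = -126*1 = -126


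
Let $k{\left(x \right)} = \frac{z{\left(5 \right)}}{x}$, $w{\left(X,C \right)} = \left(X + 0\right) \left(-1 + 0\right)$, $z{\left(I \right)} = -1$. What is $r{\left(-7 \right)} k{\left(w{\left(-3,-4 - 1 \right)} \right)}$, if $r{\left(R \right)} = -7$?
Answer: $\frac{7}{3} \approx 2.3333$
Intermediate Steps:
$w{\left(X,C \right)} = - X$ ($w{\left(X,C \right)} = X \left(-1\right) = - X$)
$k{\left(x \right)} = - \frac{1}{x}$
$r{\left(-7 \right)} k{\left(w{\left(-3,-4 - 1 \right)} \right)} = - 7 \left(- \frac{1}{\left(-1\right) \left(-3\right)}\right) = - 7 \left(- \frac{1}{3}\right) = - 7 \left(\left(-1\right) \frac{1}{3}\right) = \left(-7\right) \left(- \frac{1}{3}\right) = \frac{7}{3}$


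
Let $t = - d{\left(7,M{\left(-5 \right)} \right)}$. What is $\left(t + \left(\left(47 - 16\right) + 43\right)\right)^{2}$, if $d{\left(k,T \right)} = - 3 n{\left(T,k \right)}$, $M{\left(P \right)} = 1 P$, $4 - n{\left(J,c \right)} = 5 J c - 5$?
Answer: $391876$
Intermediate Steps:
$n{\left(J,c \right)} = 9 - 5 J c$ ($n{\left(J,c \right)} = 4 - \left(5 J c - 5\right) = 4 - \left(-5 + 5 J c\right) = 9 - 5 J c$)
$M{\left(P \right)} = P$
$d{\left(k,T \right)} = -27 + 15 T k$ ($d{\left(k,T \right)} = - 3 \left(9 - 5 T k\right) = -27 + 15 T k$)
$t = 552$ ($t = - (-27 + 15 \left(-5\right) 7) = - (-27 - 525) = \left(-1\right) \left(-552\right) = 552$)
$\left(t + \left(\left(47 - 16\right) + 43\right)\right)^{2} = \left(552 + \left(\left(47 - 16\right) + 43\right)\right)^{2} = \left(552 + \left(31 + 43\right)\right)^{2} = \left(552 + 74\right)^{2} = 626^{2} = 391876$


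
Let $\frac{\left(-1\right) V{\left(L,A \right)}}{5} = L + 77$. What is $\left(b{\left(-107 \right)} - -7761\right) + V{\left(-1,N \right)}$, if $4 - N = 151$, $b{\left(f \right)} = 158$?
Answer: $7539$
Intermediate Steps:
$N = -147$ ($N = 4 - 151 = -147$)
$V{\left(L,A \right)} = -385 - 5 L$ ($V{\left(L,A \right)} = - 5 \left(L + 77\right) = - 5 \left(77 + L\right) = -385 - 5 L$)
$\left(b{\left(-107 \right)} - -7761\right) + V{\left(-1,N \right)} = \left(158 - -7761\right) - 380 = \left(158 + 7761\right) + \left(-385 + 5\right) = 7919 - 380 = 7539$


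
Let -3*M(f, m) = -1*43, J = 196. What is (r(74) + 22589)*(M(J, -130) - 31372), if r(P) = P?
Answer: -2131976399/3 ≈ -7.1066e+8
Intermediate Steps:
M(f, m) = 43/3 (M(f, m) = -(-1)*43/3 = -⅓*(-43) = 43/3)
(r(74) + 22589)*(M(J, -130) - 31372) = (74 + 22589)*(43/3 - 31372) = 22663*(-94073/3) = -2131976399/3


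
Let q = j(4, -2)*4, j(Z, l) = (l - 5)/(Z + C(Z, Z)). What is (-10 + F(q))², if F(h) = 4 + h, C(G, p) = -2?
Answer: 400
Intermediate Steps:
j(Z, l) = (-5 + l)/(-2 + Z) (j(Z, l) = (l - 5)/(Z - 2) = (-5 + l)/(-2 + Z))
q = -14 (q = ((-5 - 2)/(-2 + 4))*4 = (-7/2)*4 = ((½)*(-7))*4 = -7/2*4 = -14)
(-10 + F(q))² = (-10 + (4 - 14))² = (-10 - 10)² = (-20)² = 400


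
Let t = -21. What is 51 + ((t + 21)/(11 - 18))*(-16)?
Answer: 51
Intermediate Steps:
51 + ((t + 21)/(11 - 18))*(-16) = 51 + ((-21 + 21)/(11 - 18))*(-16) = 51 + (0/(-7))*(-16) = 51 + (0*(-⅐))*(-16) = 51 + 0*(-16) = 51 + 0 = 51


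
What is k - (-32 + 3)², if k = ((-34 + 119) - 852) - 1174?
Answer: -2782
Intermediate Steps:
k = -1941 (k = (85 - 852) - 1174 = -767 - 1174 = -1941)
k - (-32 + 3)² = -1941 - (-32 + 3)² = -1941 - 1*(-29)² = -1941 - 1*841 = -1941 - 841 = -2782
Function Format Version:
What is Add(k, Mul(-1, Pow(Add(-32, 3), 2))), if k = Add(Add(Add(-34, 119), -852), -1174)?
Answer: -2782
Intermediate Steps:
k = -1941 (k = Add(Add(85, -852), -1174) = Add(-767, -1174) = -1941)
Add(k, Mul(-1, Pow(Add(-32, 3), 2))) = Add(-1941, Mul(-1, Pow(Add(-32, 3), 2))) = Add(-1941, Mul(-1, Pow(-29, 2))) = Add(-1941, Mul(-1, 841)) = Add(-1941, -841) = -2782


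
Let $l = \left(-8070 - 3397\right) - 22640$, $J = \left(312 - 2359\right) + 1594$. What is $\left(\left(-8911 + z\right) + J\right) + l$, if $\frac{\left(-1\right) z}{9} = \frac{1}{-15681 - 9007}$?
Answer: $- \frac{1073212039}{24688} \approx -43471.0$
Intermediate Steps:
$J = -453$ ($J = -2047 + 1594 = -453$)
$z = \frac{9}{24688}$ ($z = - \frac{9}{-15681 - 9007} = - \frac{9}{-24688} = \left(-9\right) \left(- \frac{1}{24688}\right) = \frac{9}{24688} \approx 0.00036455$)
$l = -34107$ ($l = \left(-8070 - 3397\right) - 22640 = -11467 - 22640 = -34107$)
$\left(\left(-8911 + z\right) + J\right) + l = \left(\left(-8911 + \frac{9}{24688}\right) - 453\right) - 34107 = \left(- \frac{219994759}{24688} - 453\right) - 34107 = - \frac{231178423}{24688} - 34107 = - \frac{1073212039}{24688}$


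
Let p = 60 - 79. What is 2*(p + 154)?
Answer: 270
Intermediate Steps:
p = -19
2*(p + 154) = 2*(-19 + 154) = 2*135 = 270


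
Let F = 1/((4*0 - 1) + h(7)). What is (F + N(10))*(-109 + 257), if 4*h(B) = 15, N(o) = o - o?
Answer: 592/11 ≈ 53.818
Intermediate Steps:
N(o) = 0
h(B) = 15/4 (h(B) = (¼)*15 = 15/4)
F = 4/11 (F = 1/((4*0 - 1) + 15/4) = 1/((0 - 1) + 15/4) = 1/(-1 + 15/4) = 1/(11/4) = 4/11 ≈ 0.36364)
(F + N(10))*(-109 + 257) = (4/11 + 0)*(-109 + 257) = (4/11)*148 = 592/11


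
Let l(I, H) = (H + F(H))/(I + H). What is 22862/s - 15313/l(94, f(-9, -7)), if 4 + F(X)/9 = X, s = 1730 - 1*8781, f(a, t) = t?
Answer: 9391137409/747406 ≈ 12565.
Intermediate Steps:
s = -7051 (s = 1730 - 8781 = -7051)
F(X) = -36 + 9*X
l(I, H) = (-36 + 10*H)/(H + I) (l(I, H) = (H + (-36 + 9*H))/(I + H) = (-36 + 10*H)/(H + I))
22862/s - 15313/l(94, f(-9, -7)) = 22862/(-7051) - 15313*(-7 + 94)/(2*(-18 + 5*(-7))) = 22862*(-1/7051) - 15313*87/(2*(-18 - 35)) = -22862/7051 - 15313/(2*(1/87)*(-53)) = -22862/7051 - 15313/(-106/87) = -22862/7051 - 15313*(-87/106) = -22862/7051 + 1332231/106 = 9391137409/747406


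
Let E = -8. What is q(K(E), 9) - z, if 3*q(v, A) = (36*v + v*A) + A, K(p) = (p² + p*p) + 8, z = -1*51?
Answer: 2094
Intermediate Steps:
z = -51
K(p) = 8 + 2*p² (K(p) = (p² + p²) + 8 = 2*p² + 8 = 8 + 2*p²)
q(v, A) = 12*v + A/3 + A*v/3 (q(v, A) = ((36*v + v*A) + A)/3 = ((36*v + A*v) + A)/3 = (A + 36*v + A*v)/3 = 12*v + A/3 + A*v/3)
q(K(E), 9) - z = (12*(8 + 2*(-8)²) + (⅓)*9 + (⅓)*9*(8 + 2*(-8)²)) - 1*(-51) = (12*(8 + 2*64) + 3 + (⅓)*9*(8 + 2*64)) + 51 = (12*(8 + 128) + 3 + (⅓)*9*(8 + 128)) + 51 = (12*136 + 3 + (⅓)*9*136) + 51 = (1632 + 3 + 408) + 51 = 2043 + 51 = 2094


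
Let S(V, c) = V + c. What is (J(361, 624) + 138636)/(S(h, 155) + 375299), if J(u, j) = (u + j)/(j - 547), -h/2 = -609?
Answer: 10675957/29003744 ≈ 0.36809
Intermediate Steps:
h = 1218 (h = -2*(-609) = 1218)
J(u, j) = (j + u)/(-547 + j)
(J(361, 624) + 138636)/(S(h, 155) + 375299) = ((624 + 361)/(-547 + 624) + 138636)/((1218 + 155) + 375299) = (985/77 + 138636)/(1373 + 375299) = ((1/77)*985 + 138636)/376672 = (985/77 + 138636)*(1/376672) = (10675957/77)*(1/376672) = 10675957/29003744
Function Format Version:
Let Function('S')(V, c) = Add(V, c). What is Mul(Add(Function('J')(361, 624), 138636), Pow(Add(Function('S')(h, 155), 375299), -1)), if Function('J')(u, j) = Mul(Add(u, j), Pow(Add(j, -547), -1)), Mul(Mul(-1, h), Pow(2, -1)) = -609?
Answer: Rational(10675957, 29003744) ≈ 0.36809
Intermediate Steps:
h = 1218 (h = Mul(-2, -609) = 1218)
Function('J')(u, j) = Mul(Pow(Add(-547, j), -1), Add(j, u)) (Function('J')(u, j) = Mul(Add(j, u), Pow(Add(-547, j), -1)) = Mul(Pow(Add(-547, j), -1), Add(j, u)))
Mul(Add(Function('J')(361, 624), 138636), Pow(Add(Function('S')(h, 155), 375299), -1)) = Mul(Add(Mul(Pow(Add(-547, 624), -1), Add(624, 361)), 138636), Pow(Add(Add(1218, 155), 375299), -1)) = Mul(Add(Mul(Pow(77, -1), 985), 138636), Pow(Add(1373, 375299), -1)) = Mul(Add(Mul(Rational(1, 77), 985), 138636), Pow(376672, -1)) = Mul(Add(Rational(985, 77), 138636), Rational(1, 376672)) = Mul(Rational(10675957, 77), Rational(1, 376672)) = Rational(10675957, 29003744)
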